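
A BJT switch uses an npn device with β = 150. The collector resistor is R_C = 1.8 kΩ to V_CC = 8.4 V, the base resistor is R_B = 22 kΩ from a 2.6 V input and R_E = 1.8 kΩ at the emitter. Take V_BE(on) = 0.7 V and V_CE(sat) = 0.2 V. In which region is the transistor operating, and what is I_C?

Assume active. Base-emitter loop: I_B = (V_BB − V_BE)/(R_B + (β+1)R_E) = (2.6 − 0.7)/(22 + 151×1.8) = 0.00647 mA.
I_C = β·I_B = 150×0.00647 = 0.97 mA.
V_CE = V_CC − I_C·R_C − I_E·R_E = 8.4 − 0.97×1.8 − 0.977×1.8 = 4.9 V > V_CE(sat), so the active-region assumption holds.

active; I_C ≈ 0.97 mA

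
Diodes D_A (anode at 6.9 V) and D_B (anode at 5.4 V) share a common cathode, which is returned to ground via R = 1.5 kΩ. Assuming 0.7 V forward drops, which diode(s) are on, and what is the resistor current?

Assume both conduct. Then node N would need to be at both 6.9−0.7 = 6.2 V and 5.4−0.7 = 4.7 V, which is impossible.
Assume only D_A conducts: V_N = 6.9 − 0.7 = 6.2 V, so I_R = 6.2/1.5 = 4.13 mA.
Check D_B: its anode-to-cathode voltage is 5.4 − 6.2 = -0.8 V < 0.7 V, so it is off. The assumption is consistent.

Only D_A conducts; I_R ≈ 4.1 mA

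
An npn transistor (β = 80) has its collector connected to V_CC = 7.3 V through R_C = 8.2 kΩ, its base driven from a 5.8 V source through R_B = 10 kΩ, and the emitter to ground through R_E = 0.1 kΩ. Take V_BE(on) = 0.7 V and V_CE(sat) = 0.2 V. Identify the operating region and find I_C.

Assume active: I_B = (5.8 − 0.7)/(10 + 81×0.1) = 0.282 mA, I_C = β·I_B = 22.5 mA.
Then V_CE = 7.3 − 22.5×8.2 − 22.8×0.1 = -180 V < 0.2 V — the active assumption fails.
Re-solve with V_CE = 0.2 V. KCL at the emitter: V_E/R_E = (V_BB−0.7−V_E)/R_B + (V_CC−0.2−V_E)/R_C, giving V_E = 0.135 V.
I_C = (V_CC − 0.2 − V_E)/R_C = (7.1 − 0.135)/8.2 = 0.849 mA.
Check: I_B = (5.1 − 0.135)/10 = 0.497 mA, and β·I_B = 39.7 mA > I_C, confirming saturation.

saturation; I_C ≈ 0.85 mA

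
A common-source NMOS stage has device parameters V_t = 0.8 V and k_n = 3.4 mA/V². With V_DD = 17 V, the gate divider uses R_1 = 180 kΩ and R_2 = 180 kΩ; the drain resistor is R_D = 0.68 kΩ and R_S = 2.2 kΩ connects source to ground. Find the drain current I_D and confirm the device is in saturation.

V_G = V_DD·R_2/(R_1+R_2) = 17×180/360 = 8.5 V.
Assume saturation: I_D = (k_n/2)(V_GS − V_t)² with V_GS = V_G − I_D·R_S = 8.5 − 2.2·I_D.
Substituting gives 8.23·I_D² − 58.6·I_D + 101 = 0, with roots I_D = 2.91 or 4.22 mA.
The root I_D = 4.22 mA gives V_GS = -0.775 V ≤ V_t, so take I_D = 2.91 mA.
Then V_GS = 2.11 V and V_DS = V_DD − I_D(R_D+R_S) = 17 − 2.91×2.88 = 8.63 V.
Saturation requires V_DS ≥ V_GS − V_t = 1.31 V; 8.63 ≥ 1.31 ✓.

I_D ≈ 2.9 mA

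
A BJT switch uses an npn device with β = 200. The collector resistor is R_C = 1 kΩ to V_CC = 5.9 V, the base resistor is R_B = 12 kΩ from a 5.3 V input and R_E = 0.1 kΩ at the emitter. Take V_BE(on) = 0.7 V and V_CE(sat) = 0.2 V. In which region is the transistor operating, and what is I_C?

Assume active: I_B = (5.3 − 0.7)/(12 + 201×0.1) = 0.143 mA, I_C = β·I_B = 28.7 mA.
Then V_CE = 5.9 − 28.7×1 − 28.8×0.1 = -25.6 V < 0.2 V — the active assumption fails.
Re-solve with V_CE = 0.2 V. KCL at the emitter: V_E/R_E = (V_BB−0.7−V_E)/R_B + (V_CC−0.2−V_E)/R_C, giving V_E = 0.549 V.
I_C = (V_CC − 0.2 − V_E)/R_C = (5.7 − 0.549)/1 = 5.15 mA.
Check: I_B = (4.6 − 0.549)/12 = 0.338 mA, and β·I_B = 67.5 mA > I_C, confirming saturation.

saturation; I_C ≈ 5.2 mA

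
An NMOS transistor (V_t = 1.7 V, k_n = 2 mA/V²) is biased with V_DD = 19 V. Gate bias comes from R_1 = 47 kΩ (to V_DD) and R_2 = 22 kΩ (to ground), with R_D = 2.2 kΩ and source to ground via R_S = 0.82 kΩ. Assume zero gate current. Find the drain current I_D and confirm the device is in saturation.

I_D ≈ 3.2 mA

V_G = V_DD·R_2/(R_1+R_2) = 19×22/69 = 6.06 V.
Assume saturation: I_D = (k_n/2)(V_GS − V_t)² with V_GS = V_G − I_D·R_S = 6.06 − 0.82·I_D.
Substituting gives 0.672·I_D² − 8.15·I_D + 19 = 0, with roots I_D = 3.15 or 8.97 mA.
The root I_D = 8.97 mA gives V_GS = -1.29 V ≤ V_t, so take I_D = 3.15 mA.
Then V_GS = 3.47 V and V_DS = V_DD − I_D(R_D+R_S) = 19 − 3.15×3.02 = 9.49 V.
Saturation requires V_DS ≥ V_GS − V_t = 1.77 V; 9.49 ≥ 1.77 ✓.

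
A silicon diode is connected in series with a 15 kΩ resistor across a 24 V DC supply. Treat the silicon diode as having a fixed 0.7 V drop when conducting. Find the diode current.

I ≈ 1.6 mA

KVL around the loop: 24 = V_D + I·R = 0.7 + I × 15 kΩ.
So I = (24 − 0.7) / 15 kΩ = 23.3 / 15 = 1.55 mA.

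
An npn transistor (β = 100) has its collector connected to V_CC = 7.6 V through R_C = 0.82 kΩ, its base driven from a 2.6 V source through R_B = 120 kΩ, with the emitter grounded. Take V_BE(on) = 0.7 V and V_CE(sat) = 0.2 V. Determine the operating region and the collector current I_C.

Assume active. Base-emitter loop: I_B = (V_BB − V_BE)/R_B = (2.6 − 0.7)/120 = 0.0158 mA.
I_C = β·I_B = 100×0.0158 = 1.58 mA.
V_CE = V_CC − I_C·R_C = 7.6 − 1.58×0.82 = 6.3 V > V_CE(sat), so the active-region assumption holds.

active; I_C ≈ 1.6 mA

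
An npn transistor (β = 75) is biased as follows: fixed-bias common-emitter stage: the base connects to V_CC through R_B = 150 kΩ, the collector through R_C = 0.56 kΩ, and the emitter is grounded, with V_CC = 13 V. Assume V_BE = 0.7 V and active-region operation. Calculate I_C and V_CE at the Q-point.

I_C ≈ 6.2 mA, V_CE ≈ 9.6 V

Base loop: V_CC = I_B·R_B + V_BE, so I_B = (13 − 0.7)/150 kΩ = 0.082 mA.
In the active region I_C = β·I_B = 75 × 0.082 = 6.15 mA.
Collector loop: V_CE = V_CC − I_C·R_C = 13 − 6.15×0.56 = 9.56 V.
Since V_CE = 9.56 V > V_CE(sat) ≈ 0.2 V, the transistor is in the active region as assumed.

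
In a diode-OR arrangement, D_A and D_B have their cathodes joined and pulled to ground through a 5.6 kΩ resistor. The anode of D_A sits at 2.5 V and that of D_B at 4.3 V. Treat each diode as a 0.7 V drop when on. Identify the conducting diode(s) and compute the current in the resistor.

Assume both conduct. Then node N would need to be at both 2.5−0.7 = 1.8 V and 4.3−0.7 = 3.6 V, which is impossible.
Assume only D_B conducts: V_N = 4.3 − 0.7 = 3.6 V, so I_R = 3.6/5.6 = 0.643 mA.
Check D_A: its anode-to-cathode voltage is 2.5 − 3.6 = -1.1 V < 0.7 V, so it is off. The assumption is consistent.

Only D_B conducts; I_R ≈ 0.64 mA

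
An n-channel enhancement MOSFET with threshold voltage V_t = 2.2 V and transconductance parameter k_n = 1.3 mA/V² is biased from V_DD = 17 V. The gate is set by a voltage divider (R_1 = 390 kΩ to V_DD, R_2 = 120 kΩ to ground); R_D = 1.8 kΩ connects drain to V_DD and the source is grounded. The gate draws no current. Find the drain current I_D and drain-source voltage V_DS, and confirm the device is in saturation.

I_D ≈ 2.1 mA, V_DS ≈ 13 V

V_G = V_DD·R_2/(R_1+R_2) = 17×120/510 = 4 V. With the source grounded, V_GS = V_G = 4 V.
Assume saturation: I_D = (k_n/2)(V_GS − V_t)² = (1.3/2)×(4 − 2.2)² = 0.65×1.8² = 2.11 mA.
V_DS = V_DD − I_D·R_D = 17 − 2.11×1.8 = 13.2 V.
Saturation requires V_DS ≥ V_GS − V_t = 1.8 V; 13.2 ≥ 1.8 ✓.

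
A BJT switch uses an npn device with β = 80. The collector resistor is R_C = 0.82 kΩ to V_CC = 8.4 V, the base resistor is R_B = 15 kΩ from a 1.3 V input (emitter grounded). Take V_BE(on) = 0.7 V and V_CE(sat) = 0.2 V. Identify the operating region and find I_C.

Assume active. Base-emitter loop: I_B = (V_BB − V_BE)/R_B = (1.3 − 0.7)/15 = 0.04 mA.
I_C = β·I_B = 80×0.04 = 3.2 mA.
V_CE = V_CC − I_C·R_C = 8.4 − 3.2×0.82 = 5.78 V > V_CE(sat), so the active-region assumption holds.

active; I_C ≈ 3.2 mA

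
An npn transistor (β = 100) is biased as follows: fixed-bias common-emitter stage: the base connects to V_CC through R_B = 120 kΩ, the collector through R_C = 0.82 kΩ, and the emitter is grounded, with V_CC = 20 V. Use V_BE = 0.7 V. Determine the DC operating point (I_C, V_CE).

I_C ≈ 16 mA, V_CE ≈ 6.8 V

Base loop: V_CC = I_B·R_B + V_BE, so I_B = (20 − 0.7)/120 kΩ = 0.161 mA.
In the active region I_C = β·I_B = 100 × 0.161 = 16.1 mA.
Collector loop: V_CE = V_CC − I_C·R_C = 20 − 16.1×0.82 = 6.81 V.
Since V_CE = 6.81 V > V_CE(sat) ≈ 0.2 V, the transistor is in the active region as assumed.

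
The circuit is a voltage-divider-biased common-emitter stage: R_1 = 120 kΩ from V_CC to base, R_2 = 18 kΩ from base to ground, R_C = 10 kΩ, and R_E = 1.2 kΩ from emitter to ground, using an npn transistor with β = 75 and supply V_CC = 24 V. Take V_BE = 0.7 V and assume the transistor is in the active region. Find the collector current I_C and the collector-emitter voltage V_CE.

Thevenize the base divider: V_Th = V_CC·R_2/(R_1+R_2) = 24×18/138 = 3.13 V, R_Th = R_1‖R_2 = 15.7 kΩ.
Base-emitter loop: V_Th = I_B·R_Th + V_BE + (β+1)I_B·R_E, so I_B = (3.13 − 0.7) / (15.7 + 76×1.2) = 0.0227 mA.
I_C = β·I_B = 75×0.0227 = 1.71 mA, and I_E = (β+1)I_B = 1.73 mA.
V_CE = V_CC − I_C·R_C − I_E·R_E = 24 − 1.71×10 − 1.73×1.2 = 4.87 V.
V_CE = 4.87 V > 0.2 V confirms active-region operation.

I_C ≈ 1.7 mA, V_CE ≈ 4.9 V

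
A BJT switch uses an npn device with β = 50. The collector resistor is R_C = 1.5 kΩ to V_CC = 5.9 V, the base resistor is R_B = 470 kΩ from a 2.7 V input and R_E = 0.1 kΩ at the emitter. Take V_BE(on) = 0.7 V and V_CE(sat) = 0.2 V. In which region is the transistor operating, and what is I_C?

active; I_C ≈ 0.21 mA

Assume active. Base-emitter loop: I_B = (V_BB − V_BE)/(R_B + (β+1)R_E) = (2.7 − 0.7)/(470 + 51×0.1) = 0.00421 mA.
I_C = β·I_B = 50×0.00421 = 0.21 mA.
V_CE = V_CC − I_C·R_C − I_E·R_E = 5.9 − 0.21×1.5 − 0.215×0.1 = 5.56 V > V_CE(sat), so the active-region assumption holds.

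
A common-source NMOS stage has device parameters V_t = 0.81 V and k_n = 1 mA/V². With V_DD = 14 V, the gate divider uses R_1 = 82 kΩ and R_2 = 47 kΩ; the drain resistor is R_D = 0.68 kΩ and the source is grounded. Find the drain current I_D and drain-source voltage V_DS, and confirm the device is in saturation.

I_D ≈ 9.2 mA, V_DS ≈ 7.7 V

V_G = V_DD·R_2/(R_1+R_2) = 14×47/129 = 5.1 V. With the source grounded, V_GS = V_G = 5.1 V.
Assume saturation: I_D = (k_n/2)(V_GS − V_t)² = (1/2)×(5.1 − 0.81)² = 0.5×4.29² = 9.21 mA.
V_DS = V_DD − I_D·R_D = 14 − 9.21×0.68 = 7.74 V.
Saturation requires V_DS ≥ V_GS − V_t = 4.29 V; 7.74 ≥ 4.29 ✓.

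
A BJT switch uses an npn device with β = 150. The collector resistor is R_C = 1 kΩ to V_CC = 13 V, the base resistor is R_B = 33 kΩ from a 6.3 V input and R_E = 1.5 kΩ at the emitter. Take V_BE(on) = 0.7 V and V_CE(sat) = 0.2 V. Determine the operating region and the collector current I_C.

Assume active. Base-emitter loop: I_B = (V_BB − V_BE)/(R_B + (β+1)R_E) = (6.3 − 0.7)/(33 + 151×1.5) = 0.0216 mA.
I_C = β·I_B = 150×0.0216 = 3.24 mA.
V_CE = V_CC − I_C·R_C − I_E·R_E = 13 − 3.24×1 − 3.26×1.5 = 4.88 V > V_CE(sat), so the active-region assumption holds.

active; I_C ≈ 3.2 mA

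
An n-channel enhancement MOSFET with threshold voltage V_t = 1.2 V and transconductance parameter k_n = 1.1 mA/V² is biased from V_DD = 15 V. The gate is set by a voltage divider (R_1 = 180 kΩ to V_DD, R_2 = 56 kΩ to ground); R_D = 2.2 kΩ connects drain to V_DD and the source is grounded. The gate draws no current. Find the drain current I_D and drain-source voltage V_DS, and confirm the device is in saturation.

I_D ≈ 3.1 mA, V_DS ≈ 8.3 V

V_G = V_DD·R_2/(R_1+R_2) = 15×56/236 = 3.56 V. With the source grounded, V_GS = V_G = 3.56 V.
Assume saturation: I_D = (k_n/2)(V_GS − V_t)² = (1.1/2)×(3.56 − 1.2)² = 0.55×2.36² = 3.06 mA.
V_DS = V_DD − I_D·R_D = 15 − 3.06×2.2 = 8.26 V.
Saturation requires V_DS ≥ V_GS − V_t = 2.36 V; 8.26 ≥ 2.36 ✓.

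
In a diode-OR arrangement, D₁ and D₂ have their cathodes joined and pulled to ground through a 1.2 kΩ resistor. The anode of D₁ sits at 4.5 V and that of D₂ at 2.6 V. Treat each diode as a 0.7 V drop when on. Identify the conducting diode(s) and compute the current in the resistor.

Only D₁ conducts; I_R ≈ 3.2 mA

Assume both conduct. Then node N would need to be at both 4.5−0.7 = 3.8 V and 2.6−0.7 = 1.9 V, which is impossible.
Assume only D₁ conducts: V_N = 4.5 − 0.7 = 3.8 V, so I_R = 3.8/1.2 = 3.17 mA.
Check D₂: its anode-to-cathode voltage is 2.6 − 3.8 = -1.2 V < 0.7 V, so it is off. The assumption is consistent.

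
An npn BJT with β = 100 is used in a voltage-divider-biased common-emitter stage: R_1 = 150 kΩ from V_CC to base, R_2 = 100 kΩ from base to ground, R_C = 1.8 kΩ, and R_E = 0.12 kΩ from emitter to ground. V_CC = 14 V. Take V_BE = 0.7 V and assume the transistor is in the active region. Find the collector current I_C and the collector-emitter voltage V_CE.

I_C ≈ 6.8 mA, V_CE ≈ 0.95 V

Thevenize the base divider: V_Th = V_CC·R_2/(R_1+R_2) = 14×100/250 = 5.6 V, R_Th = R_1‖R_2 = 60 kΩ.
Base-emitter loop: V_Th = I_B·R_Th + V_BE + (β+1)I_B·R_E, so I_B = (5.6 − 0.7) / (60 + 101×0.12) = 0.0679 mA.
I_C = β·I_B = 100×0.0679 = 6.79 mA, and I_E = (β+1)I_B = 6.86 mA.
V_CE = V_CC − I_C·R_C − I_E·R_E = 14 − 6.79×1.8 − 6.86×0.12 = 0.947 V.
V_CE = 0.947 V > 0.2 V confirms active-region operation.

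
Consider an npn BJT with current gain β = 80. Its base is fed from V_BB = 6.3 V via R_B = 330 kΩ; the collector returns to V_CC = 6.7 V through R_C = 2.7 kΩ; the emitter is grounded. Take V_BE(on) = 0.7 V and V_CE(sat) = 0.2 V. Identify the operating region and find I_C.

Assume active. Base-emitter loop: I_B = (V_BB − V_BE)/R_B = (6.3 − 0.7)/330 = 0.017 mA.
I_C = β·I_B = 80×0.017 = 1.36 mA.
V_CE = V_CC − I_C·R_C = 6.7 − 1.36×2.7 = 3.03 V > V_CE(sat), so the active-region assumption holds.

active; I_C ≈ 1.4 mA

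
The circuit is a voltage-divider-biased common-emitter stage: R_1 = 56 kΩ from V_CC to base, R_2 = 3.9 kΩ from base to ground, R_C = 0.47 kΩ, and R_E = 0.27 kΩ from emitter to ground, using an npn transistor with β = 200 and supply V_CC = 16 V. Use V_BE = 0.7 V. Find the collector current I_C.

I_C ≈ 1.2 mA

Thevenize the base divider: V_Th = V_CC·R_2/(R_1+R_2) = 16×3.9/59.9 = 1.04 V, R_Th = R_1‖R_2 = 3.65 kΩ.
Base-emitter loop: V_Th = I_B·R_Th + V_BE + (β+1)I_B·R_E, so I_B = (1.04 − 0.7) / (3.65 + 201×0.27) = 0.0059 mA.
I_C = β·I_B = 200×0.0059 = 1.18 mA, and I_E = (β+1)I_B = 1.19 mA.
V_CE = V_CC − I_C·R_C − I_E·R_E = 16 − 1.18×0.47 − 1.19×0.27 = 15.1 V.
V_CE = 15.1 V > 0.2 V confirms active-region operation.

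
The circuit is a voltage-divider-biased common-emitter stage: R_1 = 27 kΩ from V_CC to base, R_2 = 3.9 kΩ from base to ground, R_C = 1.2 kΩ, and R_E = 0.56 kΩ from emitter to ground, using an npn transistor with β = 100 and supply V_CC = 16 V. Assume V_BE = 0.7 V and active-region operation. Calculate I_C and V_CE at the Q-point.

I_C ≈ 2.2 mA, V_CE ≈ 12 V

Thevenize the base divider: V_Th = V_CC·R_2/(R_1+R_2) = 16×3.9/30.9 = 2.02 V, R_Th = R_1‖R_2 = 3.41 kΩ.
Base-emitter loop: V_Th = I_B·R_Th + V_BE + (β+1)I_B·R_E, so I_B = (2.02 − 0.7) / (3.41 + 101×0.56) = 0.022 mA.
I_C = β·I_B = 100×0.022 = 2.2 mA, and I_E = (β+1)I_B = 2.22 mA.
V_CE = V_CC − I_C·R_C − I_E·R_E = 16 − 2.2×1.2 − 2.22×0.56 = 12.1 V.
V_CE = 12.1 V > 0.2 V confirms active-region operation.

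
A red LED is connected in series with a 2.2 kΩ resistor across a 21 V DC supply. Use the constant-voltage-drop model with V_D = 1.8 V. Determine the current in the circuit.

KVL around the loop: 21 = V_D + I·R = 1.8 + I × 2.2 kΩ.
So I = (21 − 1.8) / 2.2 kΩ = 19.2 / 2.2 = 8.73 mA.

I ≈ 8.7 mA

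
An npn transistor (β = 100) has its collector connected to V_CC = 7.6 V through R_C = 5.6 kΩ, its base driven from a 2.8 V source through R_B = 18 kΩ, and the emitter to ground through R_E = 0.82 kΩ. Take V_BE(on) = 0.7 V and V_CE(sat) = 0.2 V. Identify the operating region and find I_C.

saturation; I_C ≈ 1.1 mA

Assume active: I_B = (2.8 − 0.7)/(18 + 101×0.82) = 0.0208 mA, I_C = β·I_B = 2.08 mA.
Then V_CE = 7.6 − 2.08×5.6 − 2.1×0.82 = -5.79 V < 0.2 V — the active assumption fails.
Re-solve with V_CE = 0.2 V. KCL at the emitter: V_E/R_E = (V_BB−0.7−V_E)/R_B + (V_CC−0.2−V_E)/R_C, giving V_E = 0.989 V.
I_C = (V_CC − 0.2 − V_E)/R_C = (7.4 − 0.989)/5.6 = 1.14 mA.
Check: I_B = (2.1 − 0.989)/18 = 0.0617 mA, and β·I_B = 6.17 mA > I_C, confirming saturation.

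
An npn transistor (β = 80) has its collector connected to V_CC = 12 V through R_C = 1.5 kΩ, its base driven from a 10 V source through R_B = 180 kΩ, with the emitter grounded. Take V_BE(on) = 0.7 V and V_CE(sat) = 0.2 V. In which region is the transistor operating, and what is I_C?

active; I_C ≈ 4.1 mA

Assume active. Base-emitter loop: I_B = (V_BB − V_BE)/R_B = (10 − 0.7)/180 = 0.0517 mA.
I_C = β·I_B = 80×0.0517 = 4.13 mA.
V_CE = V_CC − I_C·R_C = 12 − 4.13×1.5 = 5.8 V > V_CE(sat), so the active-region assumption holds.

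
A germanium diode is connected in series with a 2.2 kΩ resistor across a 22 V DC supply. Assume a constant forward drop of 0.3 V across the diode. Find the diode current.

I ≈ 9.9 mA

KVL around the loop: 22 = V_D + I·R = 0.3 + I × 2.2 kΩ.
So I = (22 − 0.3) / 2.2 kΩ = 21.7 / 2.2 = 9.86 mA.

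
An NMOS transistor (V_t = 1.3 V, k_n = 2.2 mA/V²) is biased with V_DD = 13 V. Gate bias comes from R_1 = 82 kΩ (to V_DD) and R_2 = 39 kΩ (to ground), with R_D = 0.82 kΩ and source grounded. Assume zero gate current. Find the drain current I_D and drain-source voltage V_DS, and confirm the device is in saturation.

I_D ≈ 9.2 mA, V_DS ≈ 5.5 V

V_G = V_DD·R_2/(R_1+R_2) = 13×39/121 = 4.19 V. With the source grounded, V_GS = V_G = 4.19 V.
Assume saturation: I_D = (k_n/2)(V_GS − V_t)² = (2.2/2)×(4.19 − 1.3)² = 1.1×2.89² = 9.19 mA.
V_DS = V_DD − I_D·R_D = 13 − 9.19×0.82 = 5.47 V.
Saturation requires V_DS ≥ V_GS − V_t = 2.89 V; 5.47 ≥ 2.89 ✓.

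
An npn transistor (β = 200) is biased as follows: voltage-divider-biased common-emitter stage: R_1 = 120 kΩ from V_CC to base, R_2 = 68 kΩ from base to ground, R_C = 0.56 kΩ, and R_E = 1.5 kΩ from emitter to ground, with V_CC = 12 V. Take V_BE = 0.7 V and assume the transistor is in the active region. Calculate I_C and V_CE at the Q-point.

Thevenize the base divider: V_Th = V_CC·R_2/(R_1+R_2) = 12×68/188 = 4.34 V, R_Th = R_1‖R_2 = 43.4 kΩ.
Base-emitter loop: V_Th = I_B·R_Th + V_BE + (β+1)I_B·R_E, so I_B = (4.34 − 0.7) / (43.4 + 201×1.5) = 0.0106 mA.
I_C = β·I_B = 200×0.0106 = 2.11 mA, and I_E = (β+1)I_B = 2.12 mA.
V_CE = V_CC − I_C·R_C − I_E·R_E = 12 − 2.11×0.56 − 2.12×1.5 = 7.64 V.
V_CE = 7.64 V > 0.2 V confirms active-region operation.

I_C ≈ 2.1 mA, V_CE ≈ 7.6 V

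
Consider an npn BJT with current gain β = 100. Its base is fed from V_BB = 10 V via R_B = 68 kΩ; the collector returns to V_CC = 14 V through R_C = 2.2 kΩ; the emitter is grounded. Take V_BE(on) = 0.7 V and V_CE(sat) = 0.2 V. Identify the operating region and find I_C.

saturation; I_C ≈ 6.3 mA

Assume active: I_B = (10 − 0.7)/68 = 0.137 mA, giving I_C = β·I_B = 13.7 mA.
But then V_CE = 14 − 13.7×2.2 = -16.1 V < V_CE(sat) = 0.2 V — impossible in the active region.
So the transistor is saturated. With V_CE = 0.2 V, I_C = (V_CC − 0.2)/R_C = 13.8/2.2 = 6.27 mA.
Check: β·I_B = 13.7 mA > I_C = 6.27 mA, confirming saturation.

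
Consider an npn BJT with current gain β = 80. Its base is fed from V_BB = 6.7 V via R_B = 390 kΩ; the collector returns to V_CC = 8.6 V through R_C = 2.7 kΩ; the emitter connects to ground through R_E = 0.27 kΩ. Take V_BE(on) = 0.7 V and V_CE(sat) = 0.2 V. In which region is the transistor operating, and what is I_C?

active; I_C ≈ 1.2 mA

Assume active. Base-emitter loop: I_B = (V_BB − V_BE)/(R_B + (β+1)R_E) = (6.7 − 0.7)/(390 + 81×0.27) = 0.0146 mA.
I_C = β·I_B = 80×0.0146 = 1.17 mA.
V_CE = V_CC − I_C·R_C − I_E·R_E = 8.6 − 1.17×2.7 − 1.18×0.27 = 5.13 V > V_CE(sat), so the active-region assumption holds.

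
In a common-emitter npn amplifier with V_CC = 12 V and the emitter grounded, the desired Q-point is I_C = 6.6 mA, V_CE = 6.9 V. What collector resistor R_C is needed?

R_C ≈ 0.77 kΩ

Collector loop: V_CC = I_C·R_C + V_CE.
R_C = (V_CC − V_CE)/I_C = (12 − 6.9)/6.6 = 0.773 kΩ.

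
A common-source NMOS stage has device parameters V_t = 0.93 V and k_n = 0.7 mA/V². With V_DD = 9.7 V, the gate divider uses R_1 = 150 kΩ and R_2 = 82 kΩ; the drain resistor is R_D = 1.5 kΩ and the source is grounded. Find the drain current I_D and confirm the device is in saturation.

I_D ≈ 2.2 mA

V_G = V_DD·R_2/(R_1+R_2) = 9.7×82/232 = 3.43 V. With the source grounded, V_GS = V_G = 3.43 V.
Assume saturation: I_D = (k_n/2)(V_GS − V_t)² = (0.7/2)×(3.43 − 0.93)² = 0.35×2.5² = 2.18 mA.
V_DS = V_DD − I_D·R_D = 9.7 − 2.18×1.5 = 6.42 V.
Saturation requires V_DS ≥ V_GS − V_t = 2.5 V; 6.42 ≥ 2.5 ✓.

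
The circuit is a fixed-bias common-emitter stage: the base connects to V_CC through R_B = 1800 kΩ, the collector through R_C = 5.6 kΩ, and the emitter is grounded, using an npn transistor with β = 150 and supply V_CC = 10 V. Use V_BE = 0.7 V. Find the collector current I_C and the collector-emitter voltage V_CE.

I_C ≈ 0.78 mA, V_CE ≈ 5.7 V

Base loop: V_CC = I_B·R_B + V_BE, so I_B = (10 − 0.7)/1800 kΩ = 0.00517 mA.
In the active region I_C = β·I_B = 150 × 0.00517 = 0.775 mA.
Collector loop: V_CE = V_CC − I_C·R_C = 10 − 0.775×5.6 = 5.66 V.
Since V_CE = 5.66 V > V_CE(sat) ≈ 0.2 V, the transistor is in the active region as assumed.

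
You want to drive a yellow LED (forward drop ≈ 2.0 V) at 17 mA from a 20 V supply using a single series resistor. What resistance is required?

The resistor drops V_S − V_D = 20 − 2.0 = 18 V at 17 mA.
R = 18 V / 17 mA = 1.06 kΩ.

R ≈ 1.1 kΩ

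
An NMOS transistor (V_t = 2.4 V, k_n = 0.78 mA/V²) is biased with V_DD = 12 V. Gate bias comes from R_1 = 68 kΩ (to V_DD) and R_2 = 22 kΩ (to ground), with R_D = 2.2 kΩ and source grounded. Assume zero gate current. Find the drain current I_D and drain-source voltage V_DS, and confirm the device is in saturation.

I_D ≈ 0.11 mA, V_DS ≈ 12 V

V_G = V_DD·R_2/(R_1+R_2) = 12×22/90 = 2.93 V. With the source grounded, V_GS = V_G = 2.93 V.
Assume saturation: I_D = (k_n/2)(V_GS − V_t)² = (0.78/2)×(2.93 − 2.4)² = 0.39×0.533² = 0.111 mA.
V_DS = V_DD − I_D·R_D = 12 − 0.111×2.2 = 11.8 V.
Saturation requires V_DS ≥ V_GS − V_t = 0.533 V; 11.8 ≥ 0.533 ✓.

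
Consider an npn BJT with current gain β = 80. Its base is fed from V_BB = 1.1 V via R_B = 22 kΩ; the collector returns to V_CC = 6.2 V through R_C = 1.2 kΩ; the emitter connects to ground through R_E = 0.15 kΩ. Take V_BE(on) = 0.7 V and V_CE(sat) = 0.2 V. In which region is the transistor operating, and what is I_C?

active; I_C ≈ 0.94 mA

Assume active. Base-emitter loop: I_B = (V_BB − V_BE)/(R_B + (β+1)R_E) = (1.1 − 0.7)/(22 + 81×0.15) = 0.0117 mA.
I_C = β·I_B = 80×0.0117 = 0.937 mA.
V_CE = V_CC − I_C·R_C − I_E·R_E = 6.2 − 0.937×1.2 − 0.949×0.15 = 4.93 V > V_CE(sat), so the active-region assumption holds.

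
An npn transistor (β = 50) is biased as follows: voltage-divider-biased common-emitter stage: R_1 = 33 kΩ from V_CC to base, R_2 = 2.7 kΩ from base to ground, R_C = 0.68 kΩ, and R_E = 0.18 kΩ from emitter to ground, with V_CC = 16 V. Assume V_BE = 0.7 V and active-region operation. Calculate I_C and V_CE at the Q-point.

I_C ≈ 2.2 mA, V_CE ≈ 14 V

Thevenize the base divider: V_Th = V_CC·R_2/(R_1+R_2) = 16×2.7/35.7 = 1.21 V, R_Th = R_1‖R_2 = 2.5 kΩ.
Base-emitter loop: V_Th = I_B·R_Th + V_BE + (β+1)I_B·R_E, so I_B = (1.21 − 0.7) / (2.5 + 51×0.18) = 0.0437 mA.
I_C = β·I_B = 50×0.0437 = 2.18 mA, and I_E = (β+1)I_B = 2.23 mA.
V_CE = V_CC − I_C·R_C − I_E·R_E = 16 − 2.18×0.68 − 2.23×0.18 = 14.1 V.
V_CE = 14.1 V > 0.2 V confirms active-region operation.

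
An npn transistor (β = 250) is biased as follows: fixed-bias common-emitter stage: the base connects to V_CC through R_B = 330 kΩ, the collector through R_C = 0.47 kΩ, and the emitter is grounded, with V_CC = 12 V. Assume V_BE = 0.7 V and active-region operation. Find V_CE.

Base loop: V_CC = I_B·R_B + V_BE, so I_B = (12 − 0.7)/330 kΩ = 0.0342 mA.
In the active region I_C = β·I_B = 250 × 0.0342 = 8.56 mA.
Collector loop: V_CE = V_CC − I_C·R_C = 12 − 8.56×0.47 = 7.98 V.
Since V_CE = 7.98 V > V_CE(sat) ≈ 0.2 V, the transistor is in the active region as assumed.

V_CE ≈ 8 V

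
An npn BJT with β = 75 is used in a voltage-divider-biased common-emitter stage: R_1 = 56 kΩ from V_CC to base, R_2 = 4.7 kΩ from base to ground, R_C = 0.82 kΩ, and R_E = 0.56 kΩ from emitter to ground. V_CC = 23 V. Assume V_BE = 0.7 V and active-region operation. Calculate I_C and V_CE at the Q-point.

I_C ≈ 1.7 mA, V_CE ≈ 21 V

Thevenize the base divider: V_Th = V_CC·R_2/(R_1+R_2) = 23×4.7/60.7 = 1.78 V, R_Th = R_1‖R_2 = 4.34 kΩ.
Base-emitter loop: V_Th = I_B·R_Th + V_BE + (β+1)I_B·R_E, so I_B = (1.78 − 0.7) / (4.34 + 76×0.56) = 0.023 mA.
I_C = β·I_B = 75×0.023 = 1.73 mA, and I_E = (β+1)I_B = 1.75 mA.
V_CE = V_CC − I_C·R_C − I_E·R_E = 23 − 1.73×0.82 − 1.75×0.56 = 20.6 V.
V_CE = 20.6 V > 0.2 V confirms active-region operation.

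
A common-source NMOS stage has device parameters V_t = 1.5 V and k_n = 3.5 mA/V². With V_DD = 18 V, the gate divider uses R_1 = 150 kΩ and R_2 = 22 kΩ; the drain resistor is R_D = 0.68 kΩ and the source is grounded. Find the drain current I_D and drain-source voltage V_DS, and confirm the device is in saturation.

I_D ≈ 1.1 mA, V_DS ≈ 17 V

V_G = V_DD·R_2/(R_1+R_2) = 18×22/172 = 2.3 V. With the source grounded, V_GS = V_G = 2.3 V.
Assume saturation: I_D = (k_n/2)(V_GS − V_t)² = (3.5/2)×(2.3 − 1.5)² = 1.75×0.802² = 1.13 mA.
V_DS = V_DD − I_D·R_D = 18 − 1.13×0.68 = 17.2 V.
Saturation requires V_DS ≥ V_GS − V_t = 0.802 V; 17.2 ≥ 0.802 ✓.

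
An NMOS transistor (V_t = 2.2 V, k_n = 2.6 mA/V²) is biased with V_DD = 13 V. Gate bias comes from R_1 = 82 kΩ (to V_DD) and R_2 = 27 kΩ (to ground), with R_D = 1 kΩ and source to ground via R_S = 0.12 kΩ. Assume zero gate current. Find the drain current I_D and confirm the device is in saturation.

V_G = V_DD·R_2/(R_1+R_2) = 13×27/109 = 3.22 V.
Assume saturation: I_D = (k_n/2)(V_GS − V_t)² with V_GS = V_G − I_D·R_S = 3.22 − 0.12·I_D.
Substituting gives 0.0187·I_D² − 1.32·I_D + 1.35 = 0, with roots I_D = 1.04 or 69.4 mA.
The root I_D = 69.4 mA gives V_GS = -5.11 V ≤ V_t, so take I_D = 1.04 mA.
Then V_GS = 3.1 V and V_DS = V_DD − I_D(R_D+R_S) = 13 − 1.04×1.12 = 11.8 V.
Saturation requires V_DS ≥ V_GS − V_t = 0.895 V; 11.8 ≥ 0.895 ✓.

I_D ≈ 1 mA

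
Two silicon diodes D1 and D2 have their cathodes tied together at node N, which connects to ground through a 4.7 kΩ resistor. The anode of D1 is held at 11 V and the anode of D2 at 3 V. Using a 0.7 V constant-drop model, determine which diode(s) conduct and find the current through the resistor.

Assume both conduct. Then node N would need to be at both 11−0.7 = 10.3 V and 3−0.7 = 2.3 V, which is impossible.
Assume only D1 conducts: V_N = 11 − 0.7 = 10.3 V, so I_R = 10.3/4.7 = 2.19 mA.
Check D2: its anode-to-cathode voltage is 3 − 10.3 = -7.3 V < 0.7 V, so it is off. The assumption is consistent.

Only D1 conducts; I_R ≈ 2.2 mA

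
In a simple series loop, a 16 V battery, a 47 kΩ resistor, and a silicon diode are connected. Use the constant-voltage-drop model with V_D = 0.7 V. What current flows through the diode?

KVL around the loop: 16 = V_D + I·R = 0.7 + I × 47 kΩ.
So I = (16 − 0.7) / 47 kΩ = 15.3 / 47 = 0.326 mA.

I ≈ 0.33 mA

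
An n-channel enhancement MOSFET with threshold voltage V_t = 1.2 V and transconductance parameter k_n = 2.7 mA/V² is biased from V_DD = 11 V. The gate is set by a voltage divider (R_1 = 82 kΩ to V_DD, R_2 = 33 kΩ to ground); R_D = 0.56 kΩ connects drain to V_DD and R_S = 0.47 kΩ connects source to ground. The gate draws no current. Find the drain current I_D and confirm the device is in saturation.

I_D ≈ 1.7 mA

V_G = V_DD·R_2/(R_1+R_2) = 11×33/115 = 3.16 V.
Assume saturation: I_D = (k_n/2)(V_GS − V_t)² with V_GS = V_G − I_D·R_S = 3.16 − 0.47·I_D.
Substituting gives 0.298·I_D² − 3.48·I_D + 5.17 = 0, with roots I_D = 1.74 or 9.93 mA.
The root I_D = 9.93 mA gives V_GS = -1.51 V ≤ V_t, so take I_D = 1.74 mA.
Then V_GS = 2.34 V and V_DS = V_DD − I_D(R_D+R_S) = 11 − 1.74×1.03 = 9.2 V.
Saturation requires V_DS ≥ V_GS − V_t = 1.14 V; 9.2 ≥ 1.14 ✓.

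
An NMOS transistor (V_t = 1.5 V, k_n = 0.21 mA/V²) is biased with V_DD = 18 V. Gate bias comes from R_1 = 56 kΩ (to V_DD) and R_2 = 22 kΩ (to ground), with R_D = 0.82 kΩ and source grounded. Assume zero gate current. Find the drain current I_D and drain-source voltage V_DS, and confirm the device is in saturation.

V_G = V_DD·R_2/(R_1+R_2) = 18×22/78 = 5.08 V. With the source grounded, V_GS = V_G = 5.08 V.
Assume saturation: I_D = (k_n/2)(V_GS − V_t)² = (0.21/2)×(5.08 − 1.5)² = 0.105×3.58² = 1.34 mA.
V_DS = V_DD − I_D·R_D = 18 − 1.34×0.82 = 16.9 V.
Saturation requires V_DS ≥ V_GS − V_t = 3.58 V; 16.9 ≥ 3.58 ✓.

I_D ≈ 1.3 mA, V_DS ≈ 17 V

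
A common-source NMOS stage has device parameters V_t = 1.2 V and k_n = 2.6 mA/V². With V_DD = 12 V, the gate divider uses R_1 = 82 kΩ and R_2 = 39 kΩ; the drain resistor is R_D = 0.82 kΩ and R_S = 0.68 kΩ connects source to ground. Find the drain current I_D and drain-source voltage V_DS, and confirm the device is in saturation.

V_G = V_DD·R_2/(R_1+R_2) = 12×39/121 = 3.87 V.
Assume saturation: I_D = (k_n/2)(V_GS − V_t)² with V_GS = V_G − I_D·R_S = 3.87 − 0.68·I_D.
Substituting gives 0.601·I_D² − 5.72·I_D + 9.25 = 0, with roots I_D = 2.07 or 7.44 mA.
The root I_D = 7.44 mA gives V_GS = -1.19 V ≤ V_t, so take I_D = 2.07 mA.
Then V_GS = 2.46 V and V_DS = V_DD − I_D(R_D+R_S) = 12 − 2.07×1.5 = 8.9 V.
Saturation requires V_DS ≥ V_GS − V_t = 1.26 V; 8.9 ≥ 1.26 ✓.

I_D ≈ 2.1 mA, V_DS ≈ 8.9 V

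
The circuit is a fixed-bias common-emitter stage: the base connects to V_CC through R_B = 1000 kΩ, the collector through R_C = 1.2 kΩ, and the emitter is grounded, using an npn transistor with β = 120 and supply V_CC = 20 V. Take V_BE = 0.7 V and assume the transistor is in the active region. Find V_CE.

V_CE ≈ 17 V

Base loop: V_CC = I_B·R_B + V_BE, so I_B = (20 − 0.7)/1000 kΩ = 0.0193 mA.
In the active region I_C = β·I_B = 120 × 0.0193 = 2.32 mA.
Collector loop: V_CE = V_CC − I_C·R_C = 20 − 2.32×1.2 = 17.2 V.
Since V_CE = 17.2 V > V_CE(sat) ≈ 0.2 V, the transistor is in the active region as assumed.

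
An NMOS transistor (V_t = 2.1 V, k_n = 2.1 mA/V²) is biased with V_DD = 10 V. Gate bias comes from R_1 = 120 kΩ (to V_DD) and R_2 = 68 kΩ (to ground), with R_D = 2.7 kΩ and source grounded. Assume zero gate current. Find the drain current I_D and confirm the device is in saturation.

I_D ≈ 2.4 mA

V_G = V_DD·R_2/(R_1+R_2) = 10×68/188 = 3.62 V. With the source grounded, V_GS = V_G = 3.62 V.
Assume saturation: I_D = (k_n/2)(V_GS − V_t)² = (2.1/2)×(3.62 − 2.1)² = 1.05×1.52² = 2.42 mA.
V_DS = V_DD − I_D·R_D = 10 − 2.42×2.7 = 3.48 V.
Saturation requires V_DS ≥ V_GS − V_t = 1.52 V; 3.48 ≥ 1.52 ✓.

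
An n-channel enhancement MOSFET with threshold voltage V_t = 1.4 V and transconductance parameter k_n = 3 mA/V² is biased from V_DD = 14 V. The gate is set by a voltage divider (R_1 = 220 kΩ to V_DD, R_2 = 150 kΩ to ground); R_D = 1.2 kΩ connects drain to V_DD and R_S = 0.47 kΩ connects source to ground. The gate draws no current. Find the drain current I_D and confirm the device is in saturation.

V_G = V_DD·R_2/(R_1+R_2) = 14×150/370 = 5.68 V.
Assume saturation: I_D = (k_n/2)(V_GS − V_t)² with V_GS = V_G − I_D·R_S = 5.68 − 0.47·I_D.
Substituting gives 0.331·I_D² − 7.03·I_D + 27.4 = 0, with roots I_D = 5.15 or 16.1 mA.
The root I_D = 16.1 mA gives V_GS = -1.87 V ≤ V_t, so take I_D = 5.15 mA.
Then V_GS = 3.25 V and V_DS = V_DD − I_D(R_D+R_S) = 14 − 5.15×1.67 = 5.39 V.
Saturation requires V_DS ≥ V_GS − V_t = 1.85 V; 5.39 ≥ 1.85 ✓.

I_D ≈ 5.2 mA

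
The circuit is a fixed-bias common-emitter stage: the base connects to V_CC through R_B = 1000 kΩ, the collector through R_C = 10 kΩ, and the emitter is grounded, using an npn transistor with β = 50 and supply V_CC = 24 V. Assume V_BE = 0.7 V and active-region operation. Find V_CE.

V_CE ≈ 12 V

Base loop: V_CC = I_B·R_B + V_BE, so I_B = (24 − 0.7)/1000 kΩ = 0.0233 mA.
In the active region I_C = β·I_B = 50 × 0.0233 = 1.17 mA.
Collector loop: V_CE = V_CC − I_C·R_C = 24 − 1.17×10 = 12.3 V.
Since V_CE = 12.3 V > V_CE(sat) ≈ 0.2 V, the transistor is in the active region as assumed.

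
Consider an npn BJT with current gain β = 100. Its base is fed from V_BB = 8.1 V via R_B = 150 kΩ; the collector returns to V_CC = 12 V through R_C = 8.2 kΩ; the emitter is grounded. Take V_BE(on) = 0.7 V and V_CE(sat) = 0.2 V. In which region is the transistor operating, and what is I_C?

saturation; I_C ≈ 1.4 mA

Assume active: I_B = (8.1 − 0.7)/150 = 0.0493 mA, giving I_C = β·I_B = 4.93 mA.
But then V_CE = 12 − 4.93×8.2 = -28.5 V < V_CE(sat) = 0.2 V — impossible in the active region.
So the transistor is saturated. With V_CE = 0.2 V, I_C = (V_CC − 0.2)/R_C = 11.8/8.2 = 1.44 mA.
Check: β·I_B = 4.93 mA > I_C = 1.44 mA, confirming saturation.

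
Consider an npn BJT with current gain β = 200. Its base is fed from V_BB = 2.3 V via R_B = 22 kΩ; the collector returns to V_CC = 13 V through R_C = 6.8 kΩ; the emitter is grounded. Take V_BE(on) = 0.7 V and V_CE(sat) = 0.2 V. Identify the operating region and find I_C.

saturation; I_C ≈ 1.9 mA

Assume active: I_B = (2.3 − 0.7)/22 = 0.0727 mA, giving I_C = β·I_B = 14.5 mA.
But then V_CE = 13 − 14.5×6.8 = -85.9 V < V_CE(sat) = 0.2 V — impossible in the active region.
So the transistor is saturated. With V_CE = 0.2 V, I_C = (V_CC − 0.2)/R_C = 12.8/6.8 = 1.88 mA.
Check: β·I_B = 14.5 mA > I_C = 1.88 mA, confirming saturation.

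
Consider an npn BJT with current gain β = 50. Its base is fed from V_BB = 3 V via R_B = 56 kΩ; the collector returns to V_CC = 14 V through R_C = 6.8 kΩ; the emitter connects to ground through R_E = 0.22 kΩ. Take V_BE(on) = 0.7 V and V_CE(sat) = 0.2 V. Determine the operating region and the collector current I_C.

active; I_C ≈ 1.7 mA

Assume active. Base-emitter loop: I_B = (V_BB − V_BE)/(R_B + (β+1)R_E) = (3 − 0.7)/(56 + 51×0.22) = 0.0342 mA.
I_C = β·I_B = 50×0.0342 = 1.71 mA.
V_CE = V_CC − I_C·R_C − I_E·R_E = 14 − 1.71×6.8 − 1.75×0.22 = 1.98 V > V_CE(sat), so the active-region assumption holds.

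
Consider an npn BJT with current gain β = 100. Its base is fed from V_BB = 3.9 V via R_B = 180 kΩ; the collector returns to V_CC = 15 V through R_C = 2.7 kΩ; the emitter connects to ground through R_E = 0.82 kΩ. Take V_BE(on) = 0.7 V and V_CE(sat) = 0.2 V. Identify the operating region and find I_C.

Assume active. Base-emitter loop: I_B = (V_BB − V_BE)/(R_B + (β+1)R_E) = (3.9 − 0.7)/(180 + 101×0.82) = 0.0122 mA.
I_C = β·I_B = 100×0.0122 = 1.22 mA.
V_CE = V_CC − I_C·R_C − I_E·R_E = 15 − 1.22×2.7 − 1.23×0.82 = 10.7 V > V_CE(sat), so the active-region assumption holds.

active; I_C ≈ 1.2 mA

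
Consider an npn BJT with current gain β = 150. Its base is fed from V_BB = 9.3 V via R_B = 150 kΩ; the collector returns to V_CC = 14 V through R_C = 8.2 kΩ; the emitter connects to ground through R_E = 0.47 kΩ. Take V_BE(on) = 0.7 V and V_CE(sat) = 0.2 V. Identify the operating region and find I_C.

saturation; I_C ≈ 1.6 mA

Assume active: I_B = (9.3 − 0.7)/(150 + 151×0.47) = 0.0389 mA, I_C = β·I_B = 5.84 mA.
Then V_CE = 14 − 5.84×8.2 − 5.88×0.47 = -36.6 V < 0.2 V — the active assumption fails.
Re-solve with V_CE = 0.2 V. KCL at the emitter: V_E/R_E = (V_BB−0.7−V_E)/R_B + (V_CC−0.2−V_E)/R_C, giving V_E = 0.771 V.
I_C = (V_CC − 0.2 − V_E)/R_C = (13.8 − 0.771)/8.2 = 1.59 mA.
Check: I_B = (8.6 − 0.771)/150 = 0.0522 mA, and β·I_B = 7.83 mA > I_C, confirming saturation.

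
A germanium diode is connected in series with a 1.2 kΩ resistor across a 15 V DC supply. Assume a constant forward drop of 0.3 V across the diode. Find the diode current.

KVL around the loop: 15 = V_D + I·R = 0.3 + I × 1.2 kΩ.
So I = (15 − 0.3) / 1.2 kΩ = 14.7 / 1.2 = 12.2 mA.

I ≈ 12 mA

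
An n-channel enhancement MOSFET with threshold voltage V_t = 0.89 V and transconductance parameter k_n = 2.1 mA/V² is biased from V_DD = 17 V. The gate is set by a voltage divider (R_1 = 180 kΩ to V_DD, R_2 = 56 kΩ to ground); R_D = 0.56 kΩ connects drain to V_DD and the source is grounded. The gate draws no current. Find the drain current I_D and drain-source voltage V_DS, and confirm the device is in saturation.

I_D ≈ 10 mA, V_DS ≈ 11 V

V_G = V_DD·R_2/(R_1+R_2) = 17×56/236 = 4.03 V. With the source grounded, V_GS = V_G = 4.03 V.
Assume saturation: I_D = (k_n/2)(V_GS − V_t)² = (2.1/2)×(4.03 − 0.89)² = 1.05×3.14² = 10.4 mA.
V_DS = V_DD − I_D·R_D = 17 − 10.4×0.56 = 11.2 V.
Saturation requires V_DS ≥ V_GS − V_t = 3.14 V; 11.2 ≥ 3.14 ✓.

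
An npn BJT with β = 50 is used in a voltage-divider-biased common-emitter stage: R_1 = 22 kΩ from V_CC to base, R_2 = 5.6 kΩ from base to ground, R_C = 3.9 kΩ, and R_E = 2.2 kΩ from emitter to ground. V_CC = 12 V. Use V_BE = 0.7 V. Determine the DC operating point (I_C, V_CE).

Thevenize the base divider: V_Th = V_CC·R_2/(R_1+R_2) = 12×5.6/27.6 = 2.43 V, R_Th = R_1‖R_2 = 4.46 kΩ.
Base-emitter loop: V_Th = I_B·R_Th + V_BE + (β+1)I_B·R_E, so I_B = (2.43 − 0.7) / (4.46 + 51×2.2) = 0.0149 mA.
I_C = β·I_B = 50×0.0149 = 0.743 mA, and I_E = (β+1)I_B = 0.758 mA.
V_CE = V_CC − I_C·R_C − I_E·R_E = 12 − 0.743×3.9 − 0.758×2.2 = 7.43 V.
V_CE = 7.43 V > 0.2 V confirms active-region operation.

I_C ≈ 0.74 mA, V_CE ≈ 7.4 V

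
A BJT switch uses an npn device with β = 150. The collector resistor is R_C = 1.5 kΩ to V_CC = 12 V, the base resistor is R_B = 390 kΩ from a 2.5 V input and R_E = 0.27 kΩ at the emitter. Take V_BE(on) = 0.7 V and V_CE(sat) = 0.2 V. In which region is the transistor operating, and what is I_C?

Assume active. Base-emitter loop: I_B = (V_BB − V_BE)/(R_B + (β+1)R_E) = (2.5 − 0.7)/(390 + 151×0.27) = 0.00418 mA.
I_C = β·I_B = 150×0.00418 = 0.627 mA.
V_CE = V_CC − I_C·R_C − I_E·R_E = 12 − 0.627×1.5 − 0.631×0.27 = 10.9 V > V_CE(sat), so the active-region assumption holds.

active; I_C ≈ 0.63 mA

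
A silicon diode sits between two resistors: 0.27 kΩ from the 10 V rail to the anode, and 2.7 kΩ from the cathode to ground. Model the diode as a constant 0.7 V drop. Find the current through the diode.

I ≈ 3.1 mA

The two resistors are in series with the diode, so KVL gives 10 = I·0.27 + 0.7 + I·2.7.
I = (10 − 0.7) / (0.27 + 2.7) kΩ = 9.3 / 2.97 = 3.13 mA.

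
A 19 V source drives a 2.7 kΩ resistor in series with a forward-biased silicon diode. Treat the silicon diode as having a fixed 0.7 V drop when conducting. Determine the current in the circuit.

I ≈ 6.8 mA

KVL around the loop: 19 = V_D + I·R = 0.7 + I × 2.7 kΩ.
So I = (19 − 0.7) / 2.7 kΩ = 18.3 / 2.7 = 6.78 mA.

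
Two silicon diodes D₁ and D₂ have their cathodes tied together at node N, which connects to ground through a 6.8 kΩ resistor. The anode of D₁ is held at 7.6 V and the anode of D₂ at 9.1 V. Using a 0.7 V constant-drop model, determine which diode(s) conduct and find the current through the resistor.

Assume both conduct. Then node N would need to be at both 7.6−0.7 = 6.9 V and 9.1−0.7 = 8.4 V, which is impossible.
Assume only D₂ conducts: V_N = 9.1 − 0.7 = 8.4 V, so I_R = 8.4/6.8 = 1.24 mA.
Check D₁: its anode-to-cathode voltage is 7.6 − 8.4 = -0.8 V < 0.7 V, so it is off. The assumption is consistent.

Only D₂ conducts; I_R ≈ 1.2 mA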